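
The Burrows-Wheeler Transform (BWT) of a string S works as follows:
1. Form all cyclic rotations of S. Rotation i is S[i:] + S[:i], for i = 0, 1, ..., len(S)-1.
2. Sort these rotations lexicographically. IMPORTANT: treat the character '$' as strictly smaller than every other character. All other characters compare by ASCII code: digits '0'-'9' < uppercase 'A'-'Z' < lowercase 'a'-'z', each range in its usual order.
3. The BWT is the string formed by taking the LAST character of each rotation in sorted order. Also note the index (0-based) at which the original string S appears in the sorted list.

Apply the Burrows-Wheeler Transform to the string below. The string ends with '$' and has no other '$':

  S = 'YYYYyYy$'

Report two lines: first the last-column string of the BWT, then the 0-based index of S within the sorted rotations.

All 8 rotations (rotation i = S[i:]+S[:i]):
  rot[0] = YYYYyYy$
  rot[1] = YYYyYy$Y
  rot[2] = YYyYy$YY
  rot[3] = YyYy$YYY
  rot[4] = yYy$YYYY
  rot[5] = Yy$YYYYy
  rot[6] = y$YYYYyY
  rot[7] = $YYYYyYy
Sorted (with $ < everything):
  sorted[0] = $YYYYyYy  (last char: 'y')
  sorted[1] = YYYYyYy$  (last char: '$')
  sorted[2] = YYYyYy$Y  (last char: 'Y')
  sorted[3] = YYyYy$YY  (last char: 'Y')
  sorted[4] = Yy$YYYYy  (last char: 'y')
  sorted[5] = YyYy$YYY  (last char: 'Y')
  sorted[6] = y$YYYYyY  (last char: 'Y')
  sorted[7] = yYy$YYYY  (last char: 'Y')
Last column: y$YYyYYY
Original string S is at sorted index 1

Answer: y$YYyYYY
1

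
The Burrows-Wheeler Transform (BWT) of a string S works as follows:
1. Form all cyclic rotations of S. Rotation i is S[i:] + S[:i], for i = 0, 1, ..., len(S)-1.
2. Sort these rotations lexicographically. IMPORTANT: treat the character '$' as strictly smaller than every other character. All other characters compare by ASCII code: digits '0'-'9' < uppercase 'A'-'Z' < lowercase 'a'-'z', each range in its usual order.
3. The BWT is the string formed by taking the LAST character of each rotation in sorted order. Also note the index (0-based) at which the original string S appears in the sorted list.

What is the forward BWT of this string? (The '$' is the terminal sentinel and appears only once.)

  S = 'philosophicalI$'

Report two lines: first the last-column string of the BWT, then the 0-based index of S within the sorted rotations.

All 15 rotations (rotation i = S[i:]+S[:i]):
  rot[0] = philosophicalI$
  rot[1] = hilosophicalI$p
  rot[2] = ilosophicalI$ph
  rot[3] = losophicalI$phi
  rot[4] = osophicalI$phil
  rot[5] = sophicalI$philo
  rot[6] = ophicalI$philos
  rot[7] = phicalI$philoso
  rot[8] = hicalI$philosop
  rot[9] = icalI$philosoph
  rot[10] = calI$philosophi
  rot[11] = alI$philosophic
  rot[12] = lI$philosophica
  rot[13] = I$philosophical
  rot[14] = $philosophicalI
Sorted (with $ < everything):
  sorted[0] = $philosophicalI  (last char: 'I')
  sorted[1] = I$philosophical  (last char: 'l')
  sorted[2] = alI$philosophic  (last char: 'c')
  sorted[3] = calI$philosophi  (last char: 'i')
  sorted[4] = hicalI$philosop  (last char: 'p')
  sorted[5] = hilosophicalI$p  (last char: 'p')
  sorted[6] = icalI$philosoph  (last char: 'h')
  sorted[7] = ilosophicalI$ph  (last char: 'h')
  sorted[8] = lI$philosophica  (last char: 'a')
  sorted[9] = losophicalI$phi  (last char: 'i')
  sorted[10] = ophicalI$philos  (last char: 's')
  sorted[11] = osophicalI$phil  (last char: 'l')
  sorted[12] = phicalI$philoso  (last char: 'o')
  sorted[13] = philosophicalI$  (last char: '$')
  sorted[14] = sophicalI$philo  (last char: 'o')
Last column: Ilcipphhaislo$o
Original string S is at sorted index 13

Answer: Ilcipphhaislo$o
13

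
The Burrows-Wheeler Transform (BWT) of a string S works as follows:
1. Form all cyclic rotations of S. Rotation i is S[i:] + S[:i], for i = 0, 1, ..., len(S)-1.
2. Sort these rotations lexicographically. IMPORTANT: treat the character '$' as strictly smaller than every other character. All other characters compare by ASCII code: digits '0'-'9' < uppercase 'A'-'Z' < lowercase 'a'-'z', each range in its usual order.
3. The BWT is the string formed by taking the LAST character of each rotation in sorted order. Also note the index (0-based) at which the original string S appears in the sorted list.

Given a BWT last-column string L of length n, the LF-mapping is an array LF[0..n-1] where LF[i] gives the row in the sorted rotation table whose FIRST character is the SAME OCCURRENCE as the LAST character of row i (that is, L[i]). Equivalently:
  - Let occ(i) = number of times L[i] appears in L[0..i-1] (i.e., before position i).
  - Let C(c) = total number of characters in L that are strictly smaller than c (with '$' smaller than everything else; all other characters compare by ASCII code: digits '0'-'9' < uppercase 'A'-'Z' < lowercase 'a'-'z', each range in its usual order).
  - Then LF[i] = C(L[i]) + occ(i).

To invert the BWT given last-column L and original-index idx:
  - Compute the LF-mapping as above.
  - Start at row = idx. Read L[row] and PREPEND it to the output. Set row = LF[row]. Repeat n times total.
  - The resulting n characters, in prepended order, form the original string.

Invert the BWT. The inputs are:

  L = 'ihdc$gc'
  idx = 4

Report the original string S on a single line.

LF mapping: 6 5 3 1 0 4 2
Walk LF starting at row 4, prepending L[row]:
  step 1: row=4, L[4]='$', prepend. Next row=LF[4]=0
  step 2: row=0, L[0]='i', prepend. Next row=LF[0]=6
  step 3: row=6, L[6]='c', prepend. Next row=LF[6]=2
  step 4: row=2, L[2]='d', prepend. Next row=LF[2]=3
  step 5: row=3, L[3]='c', prepend. Next row=LF[3]=1
  step 6: row=1, L[1]='h', prepend. Next row=LF[1]=5
  step 7: row=5, L[5]='g', prepend. Next row=LF[5]=4
Reversed output: ghcdci$

Answer: ghcdci$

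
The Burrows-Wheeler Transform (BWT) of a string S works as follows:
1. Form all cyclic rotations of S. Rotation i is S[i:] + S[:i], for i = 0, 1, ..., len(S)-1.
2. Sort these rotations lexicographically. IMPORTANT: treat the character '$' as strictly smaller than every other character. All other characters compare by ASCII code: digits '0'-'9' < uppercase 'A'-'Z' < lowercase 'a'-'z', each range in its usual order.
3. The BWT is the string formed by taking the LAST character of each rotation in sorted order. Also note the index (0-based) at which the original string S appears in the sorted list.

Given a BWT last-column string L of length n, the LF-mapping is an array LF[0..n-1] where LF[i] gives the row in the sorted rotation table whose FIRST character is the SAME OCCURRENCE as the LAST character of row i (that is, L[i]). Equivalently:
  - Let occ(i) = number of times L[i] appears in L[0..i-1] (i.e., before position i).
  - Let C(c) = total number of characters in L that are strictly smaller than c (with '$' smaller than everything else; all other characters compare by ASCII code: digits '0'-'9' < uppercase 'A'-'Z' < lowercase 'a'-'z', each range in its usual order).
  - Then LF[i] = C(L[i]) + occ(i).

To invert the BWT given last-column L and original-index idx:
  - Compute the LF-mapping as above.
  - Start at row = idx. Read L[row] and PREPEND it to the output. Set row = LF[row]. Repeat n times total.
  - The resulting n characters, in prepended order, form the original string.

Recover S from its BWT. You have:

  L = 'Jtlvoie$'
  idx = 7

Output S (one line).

LF mapping: 1 6 4 7 5 3 2 0
Walk LF starting at row 7, prepending L[row]:
  step 1: row=7, L[7]='$', prepend. Next row=LF[7]=0
  step 2: row=0, L[0]='J', prepend. Next row=LF[0]=1
  step 3: row=1, L[1]='t', prepend. Next row=LF[1]=6
  step 4: row=6, L[6]='e', prepend. Next row=LF[6]=2
  step 5: row=2, L[2]='l', prepend. Next row=LF[2]=4
  step 6: row=4, L[4]='o', prepend. Next row=LF[4]=5
  step 7: row=5, L[5]='i', prepend. Next row=LF[5]=3
  step 8: row=3, L[3]='v', prepend. Next row=LF[3]=7
Reversed output: violetJ$

Answer: violetJ$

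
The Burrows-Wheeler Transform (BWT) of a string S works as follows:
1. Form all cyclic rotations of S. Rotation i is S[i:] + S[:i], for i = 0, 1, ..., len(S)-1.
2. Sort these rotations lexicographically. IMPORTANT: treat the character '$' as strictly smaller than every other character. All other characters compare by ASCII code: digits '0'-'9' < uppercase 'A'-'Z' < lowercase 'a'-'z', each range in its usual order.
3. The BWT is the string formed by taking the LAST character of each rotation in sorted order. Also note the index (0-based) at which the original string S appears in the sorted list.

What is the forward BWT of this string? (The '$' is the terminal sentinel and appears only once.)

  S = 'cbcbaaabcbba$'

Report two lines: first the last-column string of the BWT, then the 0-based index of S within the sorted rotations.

Answer: abbaabcccabb$
12

Derivation:
All 13 rotations (rotation i = S[i:]+S[:i]):
  rot[0] = cbcbaaabcbba$
  rot[1] = bcbaaabcbba$c
  rot[2] = cbaaabcbba$cb
  rot[3] = baaabcbba$cbc
  rot[4] = aaabcbba$cbcb
  rot[5] = aabcbba$cbcba
  rot[6] = abcbba$cbcbaa
  rot[7] = bcbba$cbcbaaa
  rot[8] = cbba$cbcbaaab
  rot[9] = bba$cbcbaaabc
  rot[10] = ba$cbcbaaabcb
  rot[11] = a$cbcbaaabcbb
  rot[12] = $cbcbaaabcbba
Sorted (with $ < everything):
  sorted[0] = $cbcbaaabcbba  (last char: 'a')
  sorted[1] = a$cbcbaaabcbb  (last char: 'b')
  sorted[2] = aaabcbba$cbcb  (last char: 'b')
  sorted[3] = aabcbba$cbcba  (last char: 'a')
  sorted[4] = abcbba$cbcbaa  (last char: 'a')
  sorted[5] = ba$cbcbaaabcb  (last char: 'b')
  sorted[6] = baaabcbba$cbc  (last char: 'c')
  sorted[7] = bba$cbcbaaabc  (last char: 'c')
  sorted[8] = bcbaaabcbba$c  (last char: 'c')
  sorted[9] = bcbba$cbcbaaa  (last char: 'a')
  sorted[10] = cbaaabcbba$cb  (last char: 'b')
  sorted[11] = cbba$cbcbaaab  (last char: 'b')
  sorted[12] = cbcbaaabcbba$  (last char: '$')
Last column: abbaabcccabb$
Original string S is at sorted index 12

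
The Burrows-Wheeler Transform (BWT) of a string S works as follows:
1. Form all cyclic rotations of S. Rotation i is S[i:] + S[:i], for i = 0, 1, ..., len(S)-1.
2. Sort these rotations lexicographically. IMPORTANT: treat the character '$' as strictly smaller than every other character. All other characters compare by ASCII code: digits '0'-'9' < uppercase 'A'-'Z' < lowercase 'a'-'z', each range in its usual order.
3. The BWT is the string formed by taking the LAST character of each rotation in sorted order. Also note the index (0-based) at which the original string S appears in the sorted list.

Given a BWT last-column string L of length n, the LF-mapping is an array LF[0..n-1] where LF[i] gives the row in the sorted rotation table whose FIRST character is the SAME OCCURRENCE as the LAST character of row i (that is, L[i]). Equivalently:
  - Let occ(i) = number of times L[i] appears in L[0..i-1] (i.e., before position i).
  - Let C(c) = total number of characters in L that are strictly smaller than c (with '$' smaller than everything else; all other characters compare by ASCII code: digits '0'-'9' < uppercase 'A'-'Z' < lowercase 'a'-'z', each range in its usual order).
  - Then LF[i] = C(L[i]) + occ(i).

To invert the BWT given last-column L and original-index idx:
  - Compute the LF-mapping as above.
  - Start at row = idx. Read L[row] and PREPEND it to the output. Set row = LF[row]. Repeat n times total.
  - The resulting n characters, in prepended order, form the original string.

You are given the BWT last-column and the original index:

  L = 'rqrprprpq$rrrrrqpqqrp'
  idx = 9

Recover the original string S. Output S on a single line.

Answer: qrrpprrrqppqqrqrrprr$

Derivation:
LF mapping: 11 6 12 1 13 2 14 3 7 0 15 16 17 18 19 8 4 9 10 20 5
Walk LF starting at row 9, prepending L[row]:
  step 1: row=9, L[9]='$', prepend. Next row=LF[9]=0
  step 2: row=0, L[0]='r', prepend. Next row=LF[0]=11
  step 3: row=11, L[11]='r', prepend. Next row=LF[11]=16
  step 4: row=16, L[16]='p', prepend. Next row=LF[16]=4
  step 5: row=4, L[4]='r', prepend. Next row=LF[4]=13
  step 6: row=13, L[13]='r', prepend. Next row=LF[13]=18
  step 7: row=18, L[18]='q', prepend. Next row=LF[18]=10
  step 8: row=10, L[10]='r', prepend. Next row=LF[10]=15
  step 9: row=15, L[15]='q', prepend. Next row=LF[15]=8
  step 10: row=8, L[8]='q', prepend. Next row=LF[8]=7
  step 11: row=7, L[7]='p', prepend. Next row=LF[7]=3
  step 12: row=3, L[3]='p', prepend. Next row=LF[3]=1
  step 13: row=1, L[1]='q', prepend. Next row=LF[1]=6
  step 14: row=6, L[6]='r', prepend. Next row=LF[6]=14
  step 15: row=14, L[14]='r', prepend. Next row=LF[14]=19
  step 16: row=19, L[19]='r', prepend. Next row=LF[19]=20
  step 17: row=20, L[20]='p', prepend. Next row=LF[20]=5
  step 18: row=5, L[5]='p', prepend. Next row=LF[5]=2
  step 19: row=2, L[2]='r', prepend. Next row=LF[2]=12
  step 20: row=12, L[12]='r', prepend. Next row=LF[12]=17
  step 21: row=17, L[17]='q', prepend. Next row=LF[17]=9
Reversed output: qrrpprrrqppqqrqrrprr$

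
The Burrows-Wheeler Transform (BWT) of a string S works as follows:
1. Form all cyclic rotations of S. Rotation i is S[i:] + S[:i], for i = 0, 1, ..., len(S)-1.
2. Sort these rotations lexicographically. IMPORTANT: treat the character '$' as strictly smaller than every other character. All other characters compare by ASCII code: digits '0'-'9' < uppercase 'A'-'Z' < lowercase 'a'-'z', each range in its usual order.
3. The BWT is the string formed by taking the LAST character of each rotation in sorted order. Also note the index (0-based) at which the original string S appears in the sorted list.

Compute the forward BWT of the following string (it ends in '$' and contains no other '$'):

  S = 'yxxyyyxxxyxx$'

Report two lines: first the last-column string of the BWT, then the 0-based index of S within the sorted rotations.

All 13 rotations (rotation i = S[i:]+S[:i]):
  rot[0] = yxxyyyxxxyxx$
  rot[1] = xxyyyxxxyxx$y
  rot[2] = xyyyxxxyxx$yx
  rot[3] = yyyxxxyxx$yxx
  rot[4] = yyxxxyxx$yxxy
  rot[5] = yxxxyxx$yxxyy
  rot[6] = xxxyxx$yxxyyy
  rot[7] = xxyxx$yxxyyyx
  rot[8] = xyxx$yxxyyyxx
  rot[9] = yxx$yxxyyyxxx
  rot[10] = xx$yxxyyyxxxy
  rot[11] = x$yxxyyyxxxyx
  rot[12] = $yxxyyyxxxyxx
Sorted (with $ < everything):
  sorted[0] = $yxxyyyxxxyxx  (last char: 'x')
  sorted[1] = x$yxxyyyxxxyx  (last char: 'x')
  sorted[2] = xx$yxxyyyxxxy  (last char: 'y')
  sorted[3] = xxxyxx$yxxyyy  (last char: 'y')
  sorted[4] = xxyxx$yxxyyyx  (last char: 'x')
  sorted[5] = xxyyyxxxyxx$y  (last char: 'y')
  sorted[6] = xyxx$yxxyyyxx  (last char: 'x')
  sorted[7] = xyyyxxxyxx$yx  (last char: 'x')
  sorted[8] = yxx$yxxyyyxxx  (last char: 'x')
  sorted[9] = yxxxyxx$yxxyy  (last char: 'y')
  sorted[10] = yxxyyyxxxyxx$  (last char: '$')
  sorted[11] = yyxxxyxx$yxxy  (last char: 'y')
  sorted[12] = yyyxxxyxx$yxx  (last char: 'x')
Last column: xxyyxyxxxy$yx
Original string S is at sorted index 10

Answer: xxyyxyxxxy$yx
10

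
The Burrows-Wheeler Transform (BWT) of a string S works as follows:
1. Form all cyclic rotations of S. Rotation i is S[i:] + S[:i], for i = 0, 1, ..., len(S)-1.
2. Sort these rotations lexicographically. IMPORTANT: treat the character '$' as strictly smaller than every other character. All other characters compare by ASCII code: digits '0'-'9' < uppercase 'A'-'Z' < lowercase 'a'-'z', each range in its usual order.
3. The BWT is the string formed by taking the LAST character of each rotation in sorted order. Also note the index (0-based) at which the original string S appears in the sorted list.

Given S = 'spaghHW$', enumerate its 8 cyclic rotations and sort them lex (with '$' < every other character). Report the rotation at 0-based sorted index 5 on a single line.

Answer: hHW$spag

Derivation:
All 8 rotations (rotation i = S[i:]+S[:i]):
  rot[0] = spaghHW$
  rot[1] = paghHW$s
  rot[2] = aghHW$sp
  rot[3] = ghHW$spa
  rot[4] = hHW$spag
  rot[5] = HW$spagh
  rot[6] = W$spaghH
  rot[7] = $spaghHW
Sorted (with $ < everything):
  sorted[0] = $spaghHW
  sorted[1] = HW$spagh
  sorted[2] = W$spaghH
  sorted[3] = aghHW$sp
  sorted[4] = ghHW$spa
  sorted[5] = hHW$spag
  sorted[6] = paghHW$s
  sorted[7] = spaghHW$
sorted[5] = hHW$spag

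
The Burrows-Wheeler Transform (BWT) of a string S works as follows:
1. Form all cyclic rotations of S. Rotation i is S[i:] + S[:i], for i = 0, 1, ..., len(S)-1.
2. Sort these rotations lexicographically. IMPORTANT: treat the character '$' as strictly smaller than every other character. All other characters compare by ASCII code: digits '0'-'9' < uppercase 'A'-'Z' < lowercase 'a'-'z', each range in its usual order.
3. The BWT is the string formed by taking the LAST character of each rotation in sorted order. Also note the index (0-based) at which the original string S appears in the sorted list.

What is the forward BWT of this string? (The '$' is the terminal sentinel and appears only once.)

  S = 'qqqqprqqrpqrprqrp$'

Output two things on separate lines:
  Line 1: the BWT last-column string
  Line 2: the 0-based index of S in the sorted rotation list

Answer: prrqrqqq$rrqpqqqpp
8

Derivation:
All 18 rotations (rotation i = S[i:]+S[:i]):
  rot[0] = qqqqprqqrpqrprqrp$
  rot[1] = qqqprqqrpqrprqrp$q
  rot[2] = qqprqqrpqrprqrp$qq
  rot[3] = qprqqrpqrprqrp$qqq
  rot[4] = prqqrpqrprqrp$qqqq
  rot[5] = rqqrpqrprqrp$qqqqp
  rot[6] = qqrpqrprqrp$qqqqpr
  rot[7] = qrpqrprqrp$qqqqprq
  rot[8] = rpqrprqrp$qqqqprqq
  rot[9] = pqrprqrp$qqqqprqqr
  rot[10] = qrprqrp$qqqqprqqrp
  rot[11] = rprqrp$qqqqprqqrpq
  rot[12] = prqrp$qqqqprqqrpqr
  rot[13] = rqrp$qqqqprqqrpqrp
  rot[14] = qrp$qqqqprqqrpqrpr
  rot[15] = rp$qqqqprqqrpqrprq
  rot[16] = p$qqqqprqqrpqrprqr
  rot[17] = $qqqqprqqrpqrprqrp
Sorted (with $ < everything):
  sorted[0] = $qqqqprqqrpqrprqrp  (last char: 'p')
  sorted[1] = p$qqqqprqqrpqrprqr  (last char: 'r')
  sorted[2] = pqrprqrp$qqqqprqqr  (last char: 'r')
  sorted[3] = prqqrpqrprqrp$qqqq  (last char: 'q')
  sorted[4] = prqrp$qqqqprqqrpqr  (last char: 'r')
  sorted[5] = qprqqrpqrprqrp$qqq  (last char: 'q')
  sorted[6] = qqprqqrpqrprqrp$qq  (last char: 'q')
  sorted[7] = qqqprqqrpqrprqrp$q  (last char: 'q')
  sorted[8] = qqqqprqqrpqrprqrp$  (last char: '$')
  sorted[9] = qqrpqrprqrp$qqqqpr  (last char: 'r')
  sorted[10] = qrp$qqqqprqqrpqrpr  (last char: 'r')
  sorted[11] = qrpqrprqrp$qqqqprq  (last char: 'q')
  sorted[12] = qrprqrp$qqqqprqqrp  (last char: 'p')
  sorted[13] = rp$qqqqprqqrpqrprq  (last char: 'q')
  sorted[14] = rpqrprqrp$qqqqprqq  (last char: 'q')
  sorted[15] = rprqrp$qqqqprqqrpq  (last char: 'q')
  sorted[16] = rqqrpqrprqrp$qqqqp  (last char: 'p')
  sorted[17] = rqrp$qqqqprqqrpqrp  (last char: 'p')
Last column: prrqrqqq$rrqpqqqpp
Original string S is at sorted index 8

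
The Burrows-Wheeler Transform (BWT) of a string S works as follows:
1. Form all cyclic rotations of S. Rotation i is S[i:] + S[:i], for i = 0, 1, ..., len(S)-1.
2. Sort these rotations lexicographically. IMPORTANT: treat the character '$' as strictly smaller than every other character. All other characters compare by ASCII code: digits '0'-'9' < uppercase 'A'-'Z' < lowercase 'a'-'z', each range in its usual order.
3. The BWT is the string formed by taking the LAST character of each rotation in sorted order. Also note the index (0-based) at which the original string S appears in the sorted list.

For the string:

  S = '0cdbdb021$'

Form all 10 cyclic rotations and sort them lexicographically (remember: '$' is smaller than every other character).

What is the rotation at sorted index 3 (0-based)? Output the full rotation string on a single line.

All 10 rotations (rotation i = S[i:]+S[:i]):
  rot[0] = 0cdbdb021$
  rot[1] = cdbdb021$0
  rot[2] = dbdb021$0c
  rot[3] = bdb021$0cd
  rot[4] = db021$0cdb
  rot[5] = b021$0cdbd
  rot[6] = 021$0cdbdb
  rot[7] = 21$0cdbdb0
  rot[8] = 1$0cdbdb02
  rot[9] = $0cdbdb021
Sorted (with $ < everything):
  sorted[0] = $0cdbdb021
  sorted[1] = 021$0cdbdb
  sorted[2] = 0cdbdb021$
  sorted[3] = 1$0cdbdb02
  sorted[4] = 21$0cdbdb0
  sorted[5] = b021$0cdbd
  sorted[6] = bdb021$0cd
  sorted[7] = cdbdb021$0
  sorted[8] = db021$0cdb
  sorted[9] = dbdb021$0c
sorted[3] = 1$0cdbdb02

Answer: 1$0cdbdb02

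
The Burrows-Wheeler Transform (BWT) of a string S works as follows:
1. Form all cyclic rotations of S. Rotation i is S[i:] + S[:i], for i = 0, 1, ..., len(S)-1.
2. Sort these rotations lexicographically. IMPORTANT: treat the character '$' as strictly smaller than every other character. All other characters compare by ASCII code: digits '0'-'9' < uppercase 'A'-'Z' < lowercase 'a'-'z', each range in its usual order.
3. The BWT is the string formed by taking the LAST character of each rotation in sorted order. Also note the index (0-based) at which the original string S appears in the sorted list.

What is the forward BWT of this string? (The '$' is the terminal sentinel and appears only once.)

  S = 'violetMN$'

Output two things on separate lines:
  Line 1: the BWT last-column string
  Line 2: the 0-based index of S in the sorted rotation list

Answer: NtMlvoie$
8

Derivation:
All 9 rotations (rotation i = S[i:]+S[:i]):
  rot[0] = violetMN$
  rot[1] = ioletMN$v
  rot[2] = oletMN$vi
  rot[3] = letMN$vio
  rot[4] = etMN$viol
  rot[5] = tMN$viole
  rot[6] = MN$violet
  rot[7] = N$violetM
  rot[8] = $violetMN
Sorted (with $ < everything):
  sorted[0] = $violetMN  (last char: 'N')
  sorted[1] = MN$violet  (last char: 't')
  sorted[2] = N$violetM  (last char: 'M')
  sorted[3] = etMN$viol  (last char: 'l')
  sorted[4] = ioletMN$v  (last char: 'v')
  sorted[5] = letMN$vio  (last char: 'o')
  sorted[6] = oletMN$vi  (last char: 'i')
  sorted[7] = tMN$viole  (last char: 'e')
  sorted[8] = violetMN$  (last char: '$')
Last column: NtMlvoie$
Original string S is at sorted index 8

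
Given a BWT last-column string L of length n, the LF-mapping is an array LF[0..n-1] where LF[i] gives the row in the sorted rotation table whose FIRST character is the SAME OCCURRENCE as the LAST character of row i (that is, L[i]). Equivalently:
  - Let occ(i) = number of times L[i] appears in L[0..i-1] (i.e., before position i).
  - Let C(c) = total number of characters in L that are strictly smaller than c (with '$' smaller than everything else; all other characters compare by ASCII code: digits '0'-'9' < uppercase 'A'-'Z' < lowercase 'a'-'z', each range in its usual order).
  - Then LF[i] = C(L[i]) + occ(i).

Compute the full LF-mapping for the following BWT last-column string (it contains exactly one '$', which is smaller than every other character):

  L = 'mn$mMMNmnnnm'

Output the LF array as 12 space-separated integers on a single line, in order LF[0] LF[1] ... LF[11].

Answer: 4 8 0 5 1 2 3 6 9 10 11 7

Derivation:
Char counts: '$':1, 'M':2, 'N':1, 'm':4, 'n':4
C (first-col start): C('$')=0, C('M')=1, C('N')=3, C('m')=4, C('n')=8
L[0]='m': occ=0, LF[0]=C('m')+0=4+0=4
L[1]='n': occ=0, LF[1]=C('n')+0=8+0=8
L[2]='$': occ=0, LF[2]=C('$')+0=0+0=0
L[3]='m': occ=1, LF[3]=C('m')+1=4+1=5
L[4]='M': occ=0, LF[4]=C('M')+0=1+0=1
L[5]='M': occ=1, LF[5]=C('M')+1=1+1=2
L[6]='N': occ=0, LF[6]=C('N')+0=3+0=3
L[7]='m': occ=2, LF[7]=C('m')+2=4+2=6
L[8]='n': occ=1, LF[8]=C('n')+1=8+1=9
L[9]='n': occ=2, LF[9]=C('n')+2=8+2=10
L[10]='n': occ=3, LF[10]=C('n')+3=8+3=11
L[11]='m': occ=3, LF[11]=C('m')+3=4+3=7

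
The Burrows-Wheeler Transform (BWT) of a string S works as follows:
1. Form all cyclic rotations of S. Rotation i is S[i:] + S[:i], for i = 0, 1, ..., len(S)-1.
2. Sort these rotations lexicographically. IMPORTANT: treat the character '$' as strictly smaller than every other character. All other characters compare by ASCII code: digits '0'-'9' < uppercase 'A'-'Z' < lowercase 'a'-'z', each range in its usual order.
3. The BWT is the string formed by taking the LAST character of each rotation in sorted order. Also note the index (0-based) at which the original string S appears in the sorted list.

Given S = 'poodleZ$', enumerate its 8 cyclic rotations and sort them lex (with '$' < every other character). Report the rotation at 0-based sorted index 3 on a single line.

All 8 rotations (rotation i = S[i:]+S[:i]):
  rot[0] = poodleZ$
  rot[1] = oodleZ$p
  rot[2] = odleZ$po
  rot[3] = dleZ$poo
  rot[4] = leZ$pood
  rot[5] = eZ$poodl
  rot[6] = Z$poodle
  rot[7] = $poodleZ
Sorted (with $ < everything):
  sorted[0] = $poodleZ
  sorted[1] = Z$poodle
  sorted[2] = dleZ$poo
  sorted[3] = eZ$poodl
  sorted[4] = leZ$pood
  sorted[5] = odleZ$po
  sorted[6] = oodleZ$p
  sorted[7] = poodleZ$
sorted[3] = eZ$poodl

Answer: eZ$poodl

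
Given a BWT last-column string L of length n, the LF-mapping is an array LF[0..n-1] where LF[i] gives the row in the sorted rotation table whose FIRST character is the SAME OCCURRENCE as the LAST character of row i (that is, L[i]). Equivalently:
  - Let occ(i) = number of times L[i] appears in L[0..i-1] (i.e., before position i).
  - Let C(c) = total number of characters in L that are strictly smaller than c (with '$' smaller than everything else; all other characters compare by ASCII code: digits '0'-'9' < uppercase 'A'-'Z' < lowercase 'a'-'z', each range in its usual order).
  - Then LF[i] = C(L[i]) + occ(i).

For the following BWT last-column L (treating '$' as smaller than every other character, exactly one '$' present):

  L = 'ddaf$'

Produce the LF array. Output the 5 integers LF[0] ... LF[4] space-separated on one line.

Char counts: '$':1, 'a':1, 'd':2, 'f':1
C (first-col start): C('$')=0, C('a')=1, C('d')=2, C('f')=4
L[0]='d': occ=0, LF[0]=C('d')+0=2+0=2
L[1]='d': occ=1, LF[1]=C('d')+1=2+1=3
L[2]='a': occ=0, LF[2]=C('a')+0=1+0=1
L[3]='f': occ=0, LF[3]=C('f')+0=4+0=4
L[4]='$': occ=0, LF[4]=C('$')+0=0+0=0

Answer: 2 3 1 4 0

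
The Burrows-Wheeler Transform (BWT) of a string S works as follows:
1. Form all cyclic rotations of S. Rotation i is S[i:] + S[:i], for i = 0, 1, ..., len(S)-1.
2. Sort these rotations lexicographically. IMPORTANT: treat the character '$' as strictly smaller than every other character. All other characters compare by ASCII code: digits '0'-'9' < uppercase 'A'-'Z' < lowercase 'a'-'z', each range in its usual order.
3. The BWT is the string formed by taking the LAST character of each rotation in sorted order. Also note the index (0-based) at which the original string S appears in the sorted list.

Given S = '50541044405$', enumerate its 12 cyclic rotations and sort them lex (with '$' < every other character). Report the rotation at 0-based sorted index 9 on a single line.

All 12 rotations (rotation i = S[i:]+S[:i]):
  rot[0] = 50541044405$
  rot[1] = 0541044405$5
  rot[2] = 541044405$50
  rot[3] = 41044405$505
  rot[4] = 1044405$5054
  rot[5] = 044405$50541
  rot[6] = 44405$505410
  rot[7] = 4405$5054104
  rot[8] = 405$50541044
  rot[9] = 05$505410444
  rot[10] = 5$5054104440
  rot[11] = $50541044405
Sorted (with $ < everything):
  sorted[0] = $50541044405
  sorted[1] = 044405$50541
  sorted[2] = 05$505410444
  sorted[3] = 0541044405$5
  sorted[4] = 1044405$5054
  sorted[5] = 405$50541044
  sorted[6] = 41044405$505
  sorted[7] = 4405$5054104
  sorted[8] = 44405$505410
  sorted[9] = 5$5054104440
  sorted[10] = 50541044405$
  sorted[11] = 541044405$50
sorted[9] = 5$5054104440

Answer: 5$5054104440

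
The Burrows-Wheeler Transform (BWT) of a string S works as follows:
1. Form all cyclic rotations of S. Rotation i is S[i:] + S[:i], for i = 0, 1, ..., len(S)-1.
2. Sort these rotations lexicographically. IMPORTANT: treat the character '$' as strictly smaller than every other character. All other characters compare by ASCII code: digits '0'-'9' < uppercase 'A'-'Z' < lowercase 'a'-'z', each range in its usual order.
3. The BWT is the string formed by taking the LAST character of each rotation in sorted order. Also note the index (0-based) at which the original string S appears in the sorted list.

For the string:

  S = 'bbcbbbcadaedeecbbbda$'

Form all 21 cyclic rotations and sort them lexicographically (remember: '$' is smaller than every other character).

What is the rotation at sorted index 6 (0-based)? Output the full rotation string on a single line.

Answer: bbcadaedeecbbbda$bbcb

Derivation:
All 21 rotations (rotation i = S[i:]+S[:i]):
  rot[0] = bbcbbbcadaedeecbbbda$
  rot[1] = bcbbbcadaedeecbbbda$b
  rot[2] = cbbbcadaedeecbbbda$bb
  rot[3] = bbbcadaedeecbbbda$bbc
  rot[4] = bbcadaedeecbbbda$bbcb
  rot[5] = bcadaedeecbbbda$bbcbb
  rot[6] = cadaedeecbbbda$bbcbbb
  rot[7] = adaedeecbbbda$bbcbbbc
  rot[8] = daedeecbbbda$bbcbbbca
  rot[9] = aedeecbbbda$bbcbbbcad
  rot[10] = edeecbbbda$bbcbbbcada
  rot[11] = deecbbbda$bbcbbbcadae
  rot[12] = eecbbbda$bbcbbbcadaed
  rot[13] = ecbbbda$bbcbbbcadaede
  rot[14] = cbbbda$bbcbbbcadaedee
  rot[15] = bbbda$bbcbbbcadaedeec
  rot[16] = bbda$bbcbbbcadaedeecb
  rot[17] = bda$bbcbbbcadaedeecbb
  rot[18] = da$bbcbbbcadaedeecbbb
  rot[19] = a$bbcbbbcadaedeecbbbd
  rot[20] = $bbcbbbcadaedeecbbbda
Sorted (with $ < everything):
  sorted[0] = $bbcbbbcadaedeecbbbda
  sorted[1] = a$bbcbbbcadaedeecbbbd
  sorted[2] = adaedeecbbbda$bbcbbbc
  sorted[3] = aedeecbbbda$bbcbbbcad
  sorted[4] = bbbcadaedeecbbbda$bbc
  sorted[5] = bbbda$bbcbbbcadaedeec
  sorted[6] = bbcadaedeecbbbda$bbcb
  sorted[7] = bbcbbbcadaedeecbbbda$
  sorted[8] = bbda$bbcbbbcadaedeecb
  sorted[9] = bcadaedeecbbbda$bbcbb
  sorted[10] = bcbbbcadaedeecbbbda$b
  sorted[11] = bda$bbcbbbcadaedeecbb
  sorted[12] = cadaedeecbbbda$bbcbbb
  sorted[13] = cbbbcadaedeecbbbda$bb
  sorted[14] = cbbbda$bbcbbbcadaedee
  sorted[15] = da$bbcbbbcadaedeecbbb
  sorted[16] = daedeecbbbda$bbcbbbca
  sorted[17] = deecbbbda$bbcbbbcadae
  sorted[18] = ecbbbda$bbcbbbcadaede
  sorted[19] = edeecbbbda$bbcbbbcada
  sorted[20] = eecbbbda$bbcbbbcadaed
sorted[6] = bbcadaedeecbbbda$bbcb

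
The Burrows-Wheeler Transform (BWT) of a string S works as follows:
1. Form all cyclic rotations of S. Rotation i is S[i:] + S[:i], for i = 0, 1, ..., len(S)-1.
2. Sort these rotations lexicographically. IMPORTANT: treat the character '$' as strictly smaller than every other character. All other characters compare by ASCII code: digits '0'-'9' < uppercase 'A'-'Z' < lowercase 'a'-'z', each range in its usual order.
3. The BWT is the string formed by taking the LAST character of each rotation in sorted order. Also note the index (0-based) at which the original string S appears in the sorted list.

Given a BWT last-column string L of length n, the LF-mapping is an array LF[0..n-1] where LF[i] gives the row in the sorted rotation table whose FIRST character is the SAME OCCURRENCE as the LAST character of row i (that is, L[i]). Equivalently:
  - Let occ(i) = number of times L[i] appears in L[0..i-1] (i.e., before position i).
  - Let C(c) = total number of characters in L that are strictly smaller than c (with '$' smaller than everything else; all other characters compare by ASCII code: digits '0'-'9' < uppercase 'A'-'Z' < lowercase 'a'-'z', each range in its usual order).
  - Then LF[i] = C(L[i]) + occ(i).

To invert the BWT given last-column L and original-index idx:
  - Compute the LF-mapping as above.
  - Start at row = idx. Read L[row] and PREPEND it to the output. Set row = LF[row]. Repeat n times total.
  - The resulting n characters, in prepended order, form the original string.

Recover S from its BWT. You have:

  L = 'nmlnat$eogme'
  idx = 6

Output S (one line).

Answer: magnetlemon$

Derivation:
LF mapping: 8 6 5 9 1 11 0 2 10 4 7 3
Walk LF starting at row 6, prepending L[row]:
  step 1: row=6, L[6]='$', prepend. Next row=LF[6]=0
  step 2: row=0, L[0]='n', prepend. Next row=LF[0]=8
  step 3: row=8, L[8]='o', prepend. Next row=LF[8]=10
  step 4: row=10, L[10]='m', prepend. Next row=LF[10]=7
  step 5: row=7, L[7]='e', prepend. Next row=LF[7]=2
  step 6: row=2, L[2]='l', prepend. Next row=LF[2]=5
  step 7: row=5, L[5]='t', prepend. Next row=LF[5]=11
  step 8: row=11, L[11]='e', prepend. Next row=LF[11]=3
  step 9: row=3, L[3]='n', prepend. Next row=LF[3]=9
  step 10: row=9, L[9]='g', prepend. Next row=LF[9]=4
  step 11: row=4, L[4]='a', prepend. Next row=LF[4]=1
  step 12: row=1, L[1]='m', prepend. Next row=LF[1]=6
Reversed output: magnetlemon$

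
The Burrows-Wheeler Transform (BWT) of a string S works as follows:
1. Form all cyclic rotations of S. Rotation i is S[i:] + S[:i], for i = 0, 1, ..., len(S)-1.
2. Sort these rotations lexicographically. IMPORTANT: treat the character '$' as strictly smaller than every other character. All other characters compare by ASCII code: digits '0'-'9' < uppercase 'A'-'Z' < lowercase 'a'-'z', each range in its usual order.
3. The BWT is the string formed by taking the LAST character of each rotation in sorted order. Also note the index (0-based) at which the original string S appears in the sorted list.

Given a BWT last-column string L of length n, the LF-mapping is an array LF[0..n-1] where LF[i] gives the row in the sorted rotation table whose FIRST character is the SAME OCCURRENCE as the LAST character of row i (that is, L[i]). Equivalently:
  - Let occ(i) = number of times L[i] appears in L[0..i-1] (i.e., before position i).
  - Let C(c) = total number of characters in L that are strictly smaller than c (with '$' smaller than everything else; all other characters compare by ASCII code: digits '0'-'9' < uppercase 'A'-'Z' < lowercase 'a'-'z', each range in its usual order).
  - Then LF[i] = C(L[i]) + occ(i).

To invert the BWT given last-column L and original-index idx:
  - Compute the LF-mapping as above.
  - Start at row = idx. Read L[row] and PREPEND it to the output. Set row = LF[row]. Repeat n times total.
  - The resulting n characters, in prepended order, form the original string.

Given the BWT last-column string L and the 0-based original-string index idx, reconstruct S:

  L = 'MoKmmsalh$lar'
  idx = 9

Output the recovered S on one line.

Answer: marshmalloKM$

Derivation:
LF mapping: 2 10 1 8 9 12 3 6 5 0 7 4 11
Walk LF starting at row 9, prepending L[row]:
  step 1: row=9, L[9]='$', prepend. Next row=LF[9]=0
  step 2: row=0, L[0]='M', prepend. Next row=LF[0]=2
  step 3: row=2, L[2]='K', prepend. Next row=LF[2]=1
  step 4: row=1, L[1]='o', prepend. Next row=LF[1]=10
  step 5: row=10, L[10]='l', prepend. Next row=LF[10]=7
  step 6: row=7, L[7]='l', prepend. Next row=LF[7]=6
  step 7: row=6, L[6]='a', prepend. Next row=LF[6]=3
  step 8: row=3, L[3]='m', prepend. Next row=LF[3]=8
  step 9: row=8, L[8]='h', prepend. Next row=LF[8]=5
  step 10: row=5, L[5]='s', prepend. Next row=LF[5]=12
  step 11: row=12, L[12]='r', prepend. Next row=LF[12]=11
  step 12: row=11, L[11]='a', prepend. Next row=LF[11]=4
  step 13: row=4, L[4]='m', prepend. Next row=LF[4]=9
Reversed output: marshmalloKM$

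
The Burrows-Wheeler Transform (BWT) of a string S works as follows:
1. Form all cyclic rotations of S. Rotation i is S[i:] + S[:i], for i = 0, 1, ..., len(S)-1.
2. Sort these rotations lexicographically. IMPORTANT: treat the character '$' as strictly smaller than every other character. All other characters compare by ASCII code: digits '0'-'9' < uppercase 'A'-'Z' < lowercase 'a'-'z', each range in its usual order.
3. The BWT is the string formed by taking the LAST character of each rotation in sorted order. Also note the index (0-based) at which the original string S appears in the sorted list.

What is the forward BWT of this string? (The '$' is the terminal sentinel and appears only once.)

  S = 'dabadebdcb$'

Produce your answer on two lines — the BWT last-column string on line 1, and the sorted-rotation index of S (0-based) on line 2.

Answer: bdbcaed$bad
7

Derivation:
All 11 rotations (rotation i = S[i:]+S[:i]):
  rot[0] = dabadebdcb$
  rot[1] = abadebdcb$d
  rot[2] = badebdcb$da
  rot[3] = adebdcb$dab
  rot[4] = debdcb$daba
  rot[5] = ebdcb$dabad
  rot[6] = bdcb$dabade
  rot[7] = dcb$dabadeb
  rot[8] = cb$dabadebd
  rot[9] = b$dabadebdc
  rot[10] = $dabadebdcb
Sorted (with $ < everything):
  sorted[0] = $dabadebdcb  (last char: 'b')
  sorted[1] = abadebdcb$d  (last char: 'd')
  sorted[2] = adebdcb$dab  (last char: 'b')
  sorted[3] = b$dabadebdc  (last char: 'c')
  sorted[4] = badebdcb$da  (last char: 'a')
  sorted[5] = bdcb$dabade  (last char: 'e')
  sorted[6] = cb$dabadebd  (last char: 'd')
  sorted[7] = dabadebdcb$  (last char: '$')
  sorted[8] = dcb$dabadeb  (last char: 'b')
  sorted[9] = debdcb$daba  (last char: 'a')
  sorted[10] = ebdcb$dabad  (last char: 'd')
Last column: bdbcaed$bad
Original string S is at sorted index 7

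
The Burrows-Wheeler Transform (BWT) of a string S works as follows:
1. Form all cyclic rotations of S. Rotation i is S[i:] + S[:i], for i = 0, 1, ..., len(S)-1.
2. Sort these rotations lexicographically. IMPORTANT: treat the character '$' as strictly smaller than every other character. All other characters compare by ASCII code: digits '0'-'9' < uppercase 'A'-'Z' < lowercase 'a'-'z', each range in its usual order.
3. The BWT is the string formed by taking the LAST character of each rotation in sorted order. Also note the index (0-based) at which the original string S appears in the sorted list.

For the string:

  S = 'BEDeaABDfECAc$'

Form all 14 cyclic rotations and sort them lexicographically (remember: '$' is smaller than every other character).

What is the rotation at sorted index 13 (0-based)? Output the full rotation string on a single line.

Answer: fECAc$BEDeaABD

Derivation:
All 14 rotations (rotation i = S[i:]+S[:i]):
  rot[0] = BEDeaABDfECAc$
  rot[1] = EDeaABDfECAc$B
  rot[2] = DeaABDfECAc$BE
  rot[3] = eaABDfECAc$BED
  rot[4] = aABDfECAc$BEDe
  rot[5] = ABDfECAc$BEDea
  rot[6] = BDfECAc$BEDeaA
  rot[7] = DfECAc$BEDeaAB
  rot[8] = fECAc$BEDeaABD
  rot[9] = ECAc$BEDeaABDf
  rot[10] = CAc$BEDeaABDfE
  rot[11] = Ac$BEDeaABDfEC
  rot[12] = c$BEDeaABDfECA
  rot[13] = $BEDeaABDfECAc
Sorted (with $ < everything):
  sorted[0] = $BEDeaABDfECAc
  sorted[1] = ABDfECAc$BEDea
  sorted[2] = Ac$BEDeaABDfEC
  sorted[3] = BDfECAc$BEDeaA
  sorted[4] = BEDeaABDfECAc$
  sorted[5] = CAc$BEDeaABDfE
  sorted[6] = DeaABDfECAc$BE
  sorted[7] = DfECAc$BEDeaAB
  sorted[8] = ECAc$BEDeaABDf
  sorted[9] = EDeaABDfECAc$B
  sorted[10] = aABDfECAc$BEDe
  sorted[11] = c$BEDeaABDfECA
  sorted[12] = eaABDfECAc$BED
  sorted[13] = fECAc$BEDeaABD
sorted[13] = fECAc$BEDeaABD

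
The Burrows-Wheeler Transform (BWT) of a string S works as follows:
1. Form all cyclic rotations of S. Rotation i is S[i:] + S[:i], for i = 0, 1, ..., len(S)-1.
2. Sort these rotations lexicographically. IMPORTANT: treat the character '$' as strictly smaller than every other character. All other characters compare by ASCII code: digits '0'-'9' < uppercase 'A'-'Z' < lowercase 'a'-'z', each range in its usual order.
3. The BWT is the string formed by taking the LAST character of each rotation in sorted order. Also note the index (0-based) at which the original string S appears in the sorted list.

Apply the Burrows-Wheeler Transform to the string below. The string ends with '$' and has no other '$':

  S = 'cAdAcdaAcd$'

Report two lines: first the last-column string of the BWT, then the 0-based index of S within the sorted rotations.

All 11 rotations (rotation i = S[i:]+S[:i]):
  rot[0] = cAdAcdaAcd$
  rot[1] = AdAcdaAcd$c
  rot[2] = dAcdaAcd$cA
  rot[3] = AcdaAcd$cAd
  rot[4] = cdaAcd$cAdA
  rot[5] = daAcd$cAdAc
  rot[6] = aAcd$cAdAcd
  rot[7] = Acd$cAdAcda
  rot[8] = cd$cAdAcdaA
  rot[9] = d$cAdAcdaAc
  rot[10] = $cAdAcdaAcd
Sorted (with $ < everything):
  sorted[0] = $cAdAcdaAcd  (last char: 'd')
  sorted[1] = Acd$cAdAcda  (last char: 'a')
  sorted[2] = AcdaAcd$cAd  (last char: 'd')
  sorted[3] = AdAcdaAcd$c  (last char: 'c')
  sorted[4] = aAcd$cAdAcd  (last char: 'd')
  sorted[5] = cAdAcdaAcd$  (last char: '$')
  sorted[6] = cd$cAdAcdaA  (last char: 'A')
  sorted[7] = cdaAcd$cAdA  (last char: 'A')
  sorted[8] = d$cAdAcdaAc  (last char: 'c')
  sorted[9] = dAcdaAcd$cA  (last char: 'A')
  sorted[10] = daAcd$cAdAc  (last char: 'c')
Last column: dadcd$AAcAc
Original string S is at sorted index 5

Answer: dadcd$AAcAc
5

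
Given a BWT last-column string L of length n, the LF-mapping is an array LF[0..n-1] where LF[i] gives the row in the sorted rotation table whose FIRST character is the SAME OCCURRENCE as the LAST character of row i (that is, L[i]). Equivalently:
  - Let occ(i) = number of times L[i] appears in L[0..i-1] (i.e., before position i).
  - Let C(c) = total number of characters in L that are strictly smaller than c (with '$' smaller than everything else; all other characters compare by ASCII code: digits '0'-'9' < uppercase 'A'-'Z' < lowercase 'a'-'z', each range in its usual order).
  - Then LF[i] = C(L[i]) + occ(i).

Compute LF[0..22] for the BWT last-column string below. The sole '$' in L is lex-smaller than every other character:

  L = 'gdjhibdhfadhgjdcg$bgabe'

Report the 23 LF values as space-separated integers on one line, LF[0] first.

Answer: 13 7 21 17 20 3 8 18 12 1 9 19 14 22 10 6 15 0 4 16 2 5 11

Derivation:
Char counts: '$':1, 'a':2, 'b':3, 'c':1, 'd':4, 'e':1, 'f':1, 'g':4, 'h':3, 'i':1, 'j':2
C (first-col start): C('$')=0, C('a')=1, C('b')=3, C('c')=6, C('d')=7, C('e')=11, C('f')=12, C('g')=13, C('h')=17, C('i')=20, C('j')=21
L[0]='g': occ=0, LF[0]=C('g')+0=13+0=13
L[1]='d': occ=0, LF[1]=C('d')+0=7+0=7
L[2]='j': occ=0, LF[2]=C('j')+0=21+0=21
L[3]='h': occ=0, LF[3]=C('h')+0=17+0=17
L[4]='i': occ=0, LF[4]=C('i')+0=20+0=20
L[5]='b': occ=0, LF[5]=C('b')+0=3+0=3
L[6]='d': occ=1, LF[6]=C('d')+1=7+1=8
L[7]='h': occ=1, LF[7]=C('h')+1=17+1=18
L[8]='f': occ=0, LF[8]=C('f')+0=12+0=12
L[9]='a': occ=0, LF[9]=C('a')+0=1+0=1
L[10]='d': occ=2, LF[10]=C('d')+2=7+2=9
L[11]='h': occ=2, LF[11]=C('h')+2=17+2=19
L[12]='g': occ=1, LF[12]=C('g')+1=13+1=14
L[13]='j': occ=1, LF[13]=C('j')+1=21+1=22
L[14]='d': occ=3, LF[14]=C('d')+3=7+3=10
L[15]='c': occ=0, LF[15]=C('c')+0=6+0=6
L[16]='g': occ=2, LF[16]=C('g')+2=13+2=15
L[17]='$': occ=0, LF[17]=C('$')+0=0+0=0
L[18]='b': occ=1, LF[18]=C('b')+1=3+1=4
L[19]='g': occ=3, LF[19]=C('g')+3=13+3=16
L[20]='a': occ=1, LF[20]=C('a')+1=1+1=2
L[21]='b': occ=2, LF[21]=C('b')+2=3+2=5
L[22]='e': occ=0, LF[22]=C('e')+0=11+0=11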